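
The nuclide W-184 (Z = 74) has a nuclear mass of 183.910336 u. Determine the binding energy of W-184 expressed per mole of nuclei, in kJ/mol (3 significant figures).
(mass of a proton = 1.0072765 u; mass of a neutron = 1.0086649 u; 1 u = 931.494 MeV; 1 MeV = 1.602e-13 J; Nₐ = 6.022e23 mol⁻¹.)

1.42e+11 kJ/mol

Total constituent mass: 74 × 1.0072765 + 110 × 1.0086649 = 185.4916000 u
Mass defect Δm = 185.4916000 − 183.910336 = 1.5812640 u
E_B = 1.5812640 × 931.494 = 1472.94 MeV
Per nucleus in joules: 1472.94 MeV × 1.602e-13 J/MeV = 2.3596e-10 J
Per mole: 2.3596e-10 J × 6.022e23 mol⁻¹ = 1.4210e+14 J/mol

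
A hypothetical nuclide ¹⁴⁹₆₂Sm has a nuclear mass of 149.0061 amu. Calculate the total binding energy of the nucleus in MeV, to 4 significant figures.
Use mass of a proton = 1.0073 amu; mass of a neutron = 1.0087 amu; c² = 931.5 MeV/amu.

Z = 62, so N = A − Z = 149 − 62 = 87.
Mass of separated nucleons = 62(1.0073) + 87(1.0087) = 62.4526 + 87.7569 = 150.2095 amu
Δm = 150.2095 − 149.0061 = 1.2034 amu
Binding energy = Δm·c² = 1.2034 × 931.5 MeV/amu = 1120.97 MeV

1121 MeV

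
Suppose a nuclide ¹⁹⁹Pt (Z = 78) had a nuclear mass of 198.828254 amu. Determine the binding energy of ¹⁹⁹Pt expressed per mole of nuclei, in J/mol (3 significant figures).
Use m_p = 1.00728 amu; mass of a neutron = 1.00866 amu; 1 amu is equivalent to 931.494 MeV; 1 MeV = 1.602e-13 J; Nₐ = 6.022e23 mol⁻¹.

The nucleus contains 78 protons and 199 − 78 = 121 neutrons.
Total constituent mass: 78 × 1.00728 + 121 × 1.00866 = 200.61570 amu
Δm = 200.61570 − 198.828254 = 1.787446 amu
E_B = 1.787446 × 931.494 = 1665.00 MeV
Per nucleus in joules: 1665.00 MeV × 1.602e-13 J/MeV = 2.6673e-10 J
Per mole: 2.6673e-10 J × 6.022e23 mol⁻¹ = 1.6062e+14 J/mol

1.61e+14 J/mol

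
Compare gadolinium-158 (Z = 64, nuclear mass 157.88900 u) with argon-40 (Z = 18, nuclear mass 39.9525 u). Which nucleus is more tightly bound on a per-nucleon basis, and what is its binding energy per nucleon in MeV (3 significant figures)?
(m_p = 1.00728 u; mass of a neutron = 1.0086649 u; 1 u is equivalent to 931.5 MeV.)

argon-40; 8.60 MeV/nucleon

gadolinium-158: Σm = 64(1.00728) + 94(1.0086649) = 159.2804206 u; Δm = 1.3914206 u; E_B = 1296.1 MeV; E_B/A = 8.203 MeV
argon-40: Σm = 18(1.00728) + 22(1.0086649) = 40.3216678 u; Δm = 0.3691678 u; E_B = 343.88 MeV; E_B/A = 8.597 MeV
argon-40 has the higher binding energy per nucleon, so it is the more tightly bound nucleus.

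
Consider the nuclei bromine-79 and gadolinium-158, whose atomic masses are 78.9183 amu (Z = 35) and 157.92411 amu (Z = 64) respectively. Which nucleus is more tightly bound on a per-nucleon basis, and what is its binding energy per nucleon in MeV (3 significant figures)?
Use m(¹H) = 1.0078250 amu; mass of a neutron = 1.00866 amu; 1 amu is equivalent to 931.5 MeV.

bromine-79: Σm = 35(1.0078250) + 44(1.00866) = 79.6549150 amu; Δm = 0.7366150 amu; E_B = 686.16 MeV; E_B/A = 8.686 MeV
gadolinium-158: Σm = 64(1.0078250) + 94(1.00866) = 159.3148400 amu; Δm = 1.3907300 amu; E_B = 1295.5 MeV; E_B/A = 8.199 MeV
bromine-79 has the higher binding energy per nucleon, so it is the more tightly bound nucleus.

bromine-79; 8.69 MeV/nucleon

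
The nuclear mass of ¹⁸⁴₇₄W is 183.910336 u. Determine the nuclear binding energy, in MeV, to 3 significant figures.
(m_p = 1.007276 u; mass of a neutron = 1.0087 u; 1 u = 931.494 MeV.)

1480 MeV

Z = 74, so N = A − Z = 184 − 74 = 110.
Total constituent mass: 74 × 1.007276 + 110 × 1.0087 = 185.495424 u
Mass defect Δm = 185.495424 − 183.910336 = 1.585088 u
Converting to energy: 1.585088 u × 931.494 MeV/u = 1476.50 MeV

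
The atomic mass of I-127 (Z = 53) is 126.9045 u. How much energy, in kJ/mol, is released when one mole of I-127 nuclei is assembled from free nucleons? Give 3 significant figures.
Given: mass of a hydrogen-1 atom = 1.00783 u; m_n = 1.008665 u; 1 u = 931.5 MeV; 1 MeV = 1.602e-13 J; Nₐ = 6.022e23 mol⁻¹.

1.03e+11 kJ/mol

Mass of separated nucleons = 53(1.00783) + 74(1.008665) = 53.41499 + 74.641210 = 128.056200 u
Mass defect Δm = 128.056200 − 126.9045 = 1.151700 u
Converting to energy: 1.151700 u × 931.5 MeV/u = 1072.81 MeV
Per nucleus in joules: 1072.81 MeV × 1.602e-13 J/MeV = 1.7186e-10 J
Per mole: 1.7186e-10 J × 6.022e23 mol⁻¹ = 1.0349e+14 J/mol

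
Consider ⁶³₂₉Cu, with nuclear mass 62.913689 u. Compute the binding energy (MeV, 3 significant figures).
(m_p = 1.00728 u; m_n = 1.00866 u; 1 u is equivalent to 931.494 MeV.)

With 29 protons and 34 neutrons (A = 63):
Total constituent mass: 29 × 1.00728 + 34 × 1.00866 = 63.50556 u
Δm = 63.50556 − 62.913689 = 0.591871 u
Binding energy = Δm·c² = 0.591871 × 931.494 MeV/u = 551.324 MeV

551 MeV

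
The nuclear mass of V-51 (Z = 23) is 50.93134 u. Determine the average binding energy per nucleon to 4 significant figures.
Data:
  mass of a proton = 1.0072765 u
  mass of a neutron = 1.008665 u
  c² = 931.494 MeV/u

Z = 23, so N = A − Z = 51 − 23 = 28.
Mass of separated nucleons = 23(1.0072765) + 28(1.008665) = 23.1673595 + 28.242620 = 51.4099795 u
Δm = 51.4099795 − 50.93134 = 0.4786395 u
Converting to energy: 0.4786395 u × 931.494 MeV/u = 445.850 MeV
BE/A = 445.850 MeV / 51 = 8.742 MeV/nucleon

8.742 MeV/nucleon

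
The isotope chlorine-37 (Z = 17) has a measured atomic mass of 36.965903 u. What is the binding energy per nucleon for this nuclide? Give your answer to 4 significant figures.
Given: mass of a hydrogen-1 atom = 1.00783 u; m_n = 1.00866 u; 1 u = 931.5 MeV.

8.570 MeV/nucleon

The nucleus contains 17 protons and 37 − 17 = 20 neutrons.
Mass of separated nucleons = 17(1.00783) + 20(1.00866) = 17.13311 + 20.17320 = 37.30631 u
Mass defect Δm = 37.30631 − 36.965903 = 0.340407 u
Converting to energy: 0.340407 u × 931.5 MeV/u = 317.089 MeV
Dividing by A = 37 gives 8.570 MeV per nucleon.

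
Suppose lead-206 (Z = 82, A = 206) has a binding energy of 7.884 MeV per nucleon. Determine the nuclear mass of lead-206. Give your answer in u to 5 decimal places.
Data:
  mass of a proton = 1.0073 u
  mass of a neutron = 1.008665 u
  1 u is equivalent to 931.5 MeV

Total binding energy = 206 × 7.884 = 1624.104 MeV
Mass defect = 1624.104 MeV / (931.5 MeV/u) = 1.7435362 u
Constituent mass = 82(1.0073) + 124(1.008665) = 207.673060 u
Nuclear mass = 207.673060 − 1.7435362 = 205.9295238 u ≈ 205.92952 u (to 5 decimal places)

205.92952 u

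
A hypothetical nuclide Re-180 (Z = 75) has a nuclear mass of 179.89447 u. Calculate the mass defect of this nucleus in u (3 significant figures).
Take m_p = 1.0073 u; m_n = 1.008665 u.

1.56 u

Total constituent mass: 75 × 1.0073 + 105 × 1.008665 = 181.457325 u
Δm = 181.457325 − 179.89447 = 1.562855 u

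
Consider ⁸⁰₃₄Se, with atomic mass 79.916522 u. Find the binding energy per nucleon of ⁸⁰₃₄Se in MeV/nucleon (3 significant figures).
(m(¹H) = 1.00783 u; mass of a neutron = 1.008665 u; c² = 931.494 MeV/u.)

Σm = 34·m(¹H) + 46·m_n = 34.26622 + 46.398590 = 80.664810 u
Mass defect Δm = 80.664810 − 79.916522 = 0.748288 u
Binding energy = Δm·c² = 0.748288 × 931.494 MeV/u = 697.026 MeV
Dividing by A = 80 gives 8.713 MeV per nucleon.

8.71 MeV/nucleon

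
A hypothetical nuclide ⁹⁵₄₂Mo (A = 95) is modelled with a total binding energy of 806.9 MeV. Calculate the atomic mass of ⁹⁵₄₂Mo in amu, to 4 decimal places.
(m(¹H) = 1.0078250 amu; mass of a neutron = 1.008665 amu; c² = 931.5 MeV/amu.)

Mass defect = 806.9 MeV / (931.5 MeV/amu) = 0.866237 amu
Constituent mass = 42(1.0078250) + 53(1.008665) = 95.7878950 amu
Atomic mass = 95.7878950 − 0.866237 = 94.9216580 amu ≈ 94.9217 amu (to 4 decimal places)

94.9217 amu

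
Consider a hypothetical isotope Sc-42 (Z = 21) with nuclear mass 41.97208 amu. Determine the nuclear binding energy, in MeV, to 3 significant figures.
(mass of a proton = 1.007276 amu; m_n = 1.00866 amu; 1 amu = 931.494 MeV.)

Σm = 21·m_p + 21·m_n = 21.152796 + 21.18186 = 42.334656 amu
The mass defect is 42.334656 − 41.97208 = 0.362576 amu.
E_B = 0.362576 × 931.494 = 337.737 MeV

338 MeV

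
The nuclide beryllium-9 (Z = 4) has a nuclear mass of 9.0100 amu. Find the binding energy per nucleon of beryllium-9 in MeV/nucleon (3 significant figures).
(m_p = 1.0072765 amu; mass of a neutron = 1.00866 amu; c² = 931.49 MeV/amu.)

6.46 MeV/nucleon

With 4 protons and 5 neutrons (A = 9):
Mass of separated nucleons = 4(1.0072765) + 5(1.00866) = 4.0291060 + 5.04330 = 9.0724060 amu
Mass defect Δm = 9.0724060 − 9.0100 = 0.0624060 amu
Converting to energy: 0.0624060 amu × 931.49 MeV/amu = 58.1306 MeV
BE/A = 58.1306 MeV / 9 = 6.459 MeV/nucleon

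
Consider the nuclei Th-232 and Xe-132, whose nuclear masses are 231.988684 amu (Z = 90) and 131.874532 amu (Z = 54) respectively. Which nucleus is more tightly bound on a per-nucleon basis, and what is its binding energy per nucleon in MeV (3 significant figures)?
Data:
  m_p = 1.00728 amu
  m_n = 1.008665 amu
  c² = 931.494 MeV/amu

Th-232: Σm = 90(1.00728) + 142(1.008665) = 233.885630 amu; Δm = 1.896946 amu; E_B = 1767.0 MeV; E_B/A = 7.616 MeV
Xe-132: Σm = 54(1.00728) + 78(1.008665) = 133.068990 amu; Δm = 1.194458 amu; E_B = 1112.6 MeV; E_B/A = 8.429 MeV
Xe-132 has the higher binding energy per nucleon, so it is the more tightly bound nucleus.

Xe-132; 8.43 MeV/nucleon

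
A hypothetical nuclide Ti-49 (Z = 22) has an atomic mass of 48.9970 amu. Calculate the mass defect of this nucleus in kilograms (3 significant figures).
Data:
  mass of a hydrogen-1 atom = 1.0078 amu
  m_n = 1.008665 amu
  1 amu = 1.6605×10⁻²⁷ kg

The nucleus contains 22 protons and 49 − 22 = 27 neutrons.
Total constituent mass: 22 × 1.0078 + 27 × 1.008665 = 49.405555 amu
Mass defect Δm = 49.405555 − 48.9970 = 0.408555 amu
In SI units: 0.408555 amu × 1.6605×10⁻²⁷ kg/amu = 6.7841e-28 kg

6.78e-28 kg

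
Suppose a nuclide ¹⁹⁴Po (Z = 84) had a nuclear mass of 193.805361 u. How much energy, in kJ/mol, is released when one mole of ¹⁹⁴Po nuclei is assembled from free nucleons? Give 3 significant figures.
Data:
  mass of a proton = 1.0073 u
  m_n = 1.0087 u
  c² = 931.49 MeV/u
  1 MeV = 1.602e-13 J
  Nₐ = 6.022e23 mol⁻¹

Z = 84, so N = A − Z = 194 − 84 = 110.
Σm = 84·m_p + 110·m_n = 84.6132 + 110.9570 = 195.5702 u
The mass defect is 195.5702 − 193.805361 = 1.764839 u.
Converting to energy: 1.764839 u × 931.49 MeV/u = 1643.93 MeV
Per nucleus in joules: 1643.93 MeV × 1.602e-13 J/MeV = 2.6336e-10 J
Per mole: 2.6336e-10 J × 6.022e23 mol⁻¹ = 1.5860e+14 J/mol

1.59e+11 kJ/mol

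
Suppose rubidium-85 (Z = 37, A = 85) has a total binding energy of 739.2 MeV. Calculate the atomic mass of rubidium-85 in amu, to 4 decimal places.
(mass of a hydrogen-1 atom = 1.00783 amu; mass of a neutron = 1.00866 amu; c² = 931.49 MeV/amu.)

84.9118 amu

Mass defect = 739.2 MeV / (931.49 MeV/amu) = 0.793567 amu
Constituent mass = 37(1.00783) + 48(1.00866) = 85.70539 amu
Atomic mass = 85.70539 − 0.793567 = 84.911823 amu ≈ 84.9118 amu (to 4 decimal places)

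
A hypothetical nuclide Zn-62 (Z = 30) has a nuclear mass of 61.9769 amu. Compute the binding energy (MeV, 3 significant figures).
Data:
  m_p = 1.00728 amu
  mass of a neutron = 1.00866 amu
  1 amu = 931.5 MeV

Z = 30, so N = A − Z = 62 − 30 = 32.
Mass of separated nucleons = 30(1.00728) + 32(1.00866) = 30.21840 + 32.27712 = 62.49552 amu
Mass defect Δm = 62.49552 − 61.9769 = 0.51862 amu
Binding energy = Δm·c² = 0.51862 × 931.5 MeV/amu = 483.095 MeV

483 MeV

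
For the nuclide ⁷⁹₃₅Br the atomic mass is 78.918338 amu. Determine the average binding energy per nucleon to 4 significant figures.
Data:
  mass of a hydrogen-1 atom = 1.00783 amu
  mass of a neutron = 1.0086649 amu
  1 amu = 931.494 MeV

8.690 MeV/nucleon

Mass of separated nucleons = 35(1.00783) + 44(1.0086649) = 35.27405 + 44.3812556 = 79.6553056 amu
Δm = 79.6553056 − 78.918338 = 0.7369676 amu
E_B = 0.7369676 × 931.494 = 686.481 MeV
Dividing by A = 79 gives 8.690 MeV per nucleon.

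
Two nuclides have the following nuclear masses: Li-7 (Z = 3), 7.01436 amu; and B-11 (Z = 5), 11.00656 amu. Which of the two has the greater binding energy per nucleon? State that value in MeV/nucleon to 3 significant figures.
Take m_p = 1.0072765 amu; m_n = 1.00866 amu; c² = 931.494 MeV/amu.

B-11; 6.93 MeV/nucleon

Li-7: Σm = 3(1.0072765) + 4(1.00866) = 7.0564695 amu; Δm = 0.0421095 amu; E_B = 39.225 MeV; E_B/A = 5.604 MeV
B-11: Σm = 5(1.0072765) + 6(1.00866) = 11.0883425 amu; Δm = 0.0817825 amu; E_B = 76.180 MeV; E_B/A = 6.925 MeV
B-11 has the higher binding energy per nucleon, so it is the more tightly bound nucleus.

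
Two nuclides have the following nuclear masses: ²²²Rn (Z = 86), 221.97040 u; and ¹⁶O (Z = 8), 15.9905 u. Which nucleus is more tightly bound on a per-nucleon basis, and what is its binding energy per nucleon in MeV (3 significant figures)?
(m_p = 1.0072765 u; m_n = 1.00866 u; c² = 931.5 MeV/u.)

²²²Rn: Σm = 86(1.0072765) + 136(1.00866) = 223.8035390 u; Δm = 1.8331390 u; E_B = 1707.6 MeV; E_B/A = 7.692 MeV
¹⁶O: Σm = 8(1.0072765) + 8(1.00866) = 16.1274920 u; Δm = 0.1369920 u; E_B = 127.61 MeV; E_B/A = 7.976 MeV
¹⁶O has the higher binding energy per nucleon, so it is the more tightly bound nucleus.

¹⁶O; 7.98 MeV/nucleon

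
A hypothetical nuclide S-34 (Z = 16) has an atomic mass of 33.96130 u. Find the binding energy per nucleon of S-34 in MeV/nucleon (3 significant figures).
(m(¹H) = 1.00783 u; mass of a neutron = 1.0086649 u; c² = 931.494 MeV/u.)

8.77 MeV/nucleon

Total constituent mass: 16 × 1.00783 + 18 × 1.0086649 = 34.2812482 u
Mass defect Δm = 34.2812482 − 33.96130 = 0.3199482 u
Converting to energy: 0.3199482 u × 931.494 MeV/u = 298.030 MeV
BE/A = 298.030 MeV / 34 = 8.766 MeV/nucleon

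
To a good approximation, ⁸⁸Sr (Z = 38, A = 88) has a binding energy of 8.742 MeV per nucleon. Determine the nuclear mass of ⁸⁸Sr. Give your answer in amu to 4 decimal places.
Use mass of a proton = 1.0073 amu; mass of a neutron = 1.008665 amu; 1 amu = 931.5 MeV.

Total binding energy = 88 × 8.742 = 769.296 MeV
Mass defect = 769.296 MeV / (931.5 MeV/amu) = 0.825868 amu
Constituent mass = 38(1.0073) + 50(1.008665) = 88.710650 amu
Nuclear mass = 88.710650 − 0.825868 = 87.884782 amu ≈ 87.8848 amu (to 4 decimal places)

87.8848 amu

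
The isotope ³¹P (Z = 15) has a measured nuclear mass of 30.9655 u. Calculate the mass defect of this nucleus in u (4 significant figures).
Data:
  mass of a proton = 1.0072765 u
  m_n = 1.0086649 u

Z = 15, so N = A − Z = 31 − 15 = 16.
Mass of separated nucleons = 15(1.0072765) + 16(1.0086649) = 15.1091475 + 16.1386384 = 31.2477859 u
Δm = 31.2477859 − 30.9655 = 0.2822859 u

0.2823 u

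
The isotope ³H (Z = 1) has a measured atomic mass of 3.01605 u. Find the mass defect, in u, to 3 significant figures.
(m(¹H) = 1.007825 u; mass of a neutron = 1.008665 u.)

Mass of separated nucleons = 1(1.007825) + 2(1.008665) = 1.007825 + 2.017330 = 3.025155 u
Mass defect Δm = 3.025155 − 3.01605 = 0.009105 u

0.00911 u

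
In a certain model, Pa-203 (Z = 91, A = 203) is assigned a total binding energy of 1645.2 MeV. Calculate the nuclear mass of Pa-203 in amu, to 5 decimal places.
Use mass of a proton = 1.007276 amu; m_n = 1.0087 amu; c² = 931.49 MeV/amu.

202.87031 amu

Mass defect = 1645.2 MeV / (931.49 MeV/amu) = 1.7662025 amu
Constituent mass = 91(1.007276) + 112(1.0087) = 204.636516 amu
Nuclear mass = 204.636516 − 1.7662025 = 202.8703135 amu ≈ 202.87031 amu (to 5 decimal places)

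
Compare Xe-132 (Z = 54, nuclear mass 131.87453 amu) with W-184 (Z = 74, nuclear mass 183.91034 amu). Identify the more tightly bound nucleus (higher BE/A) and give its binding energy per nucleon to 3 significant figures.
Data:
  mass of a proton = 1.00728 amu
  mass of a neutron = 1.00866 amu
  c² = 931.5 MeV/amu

Xe-132: Σm = 54(1.00728) + 78(1.00866) = 133.06860 amu; Δm = 1.19407 amu; E_B = 1112.28 MeV; E_B/A = 8.426 MeV
W-184: Σm = 74(1.00728) + 110(1.00866) = 185.49132 amu; Δm = 1.58098 amu; E_B = 1472.7 MeV; E_B/A = 8.004 MeV
Xe-132 has the higher binding energy per nucleon, so it is the more tightly bound nucleus.

Xe-132; 8.43 MeV/nucleon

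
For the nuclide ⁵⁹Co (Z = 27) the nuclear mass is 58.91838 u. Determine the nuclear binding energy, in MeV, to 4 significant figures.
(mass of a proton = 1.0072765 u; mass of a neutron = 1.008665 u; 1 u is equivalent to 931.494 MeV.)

517.3 MeV

The nucleus contains 27 protons and 59 − 27 = 32 neutrons.
Σm = 27·m_p + 32·m_n = 27.1964655 + 32.277280 = 59.4737455 u
Δm = 59.4737455 − 58.91838 = 0.5553655 u
E_B = 0.5553655 × 931.494 = 517.320 MeV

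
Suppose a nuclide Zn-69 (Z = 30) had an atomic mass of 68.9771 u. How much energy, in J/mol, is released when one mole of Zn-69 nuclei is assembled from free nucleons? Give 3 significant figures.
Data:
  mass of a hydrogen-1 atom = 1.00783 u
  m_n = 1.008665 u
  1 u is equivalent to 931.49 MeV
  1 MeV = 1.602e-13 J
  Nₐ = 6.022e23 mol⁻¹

5.35e+13 J/mol

Z = 30, so N = A − Z = 69 − 30 = 39.
Total constituent mass: 30 × 1.00783 + 39 × 1.008665 = 69.572835 u
The mass defect is 69.572835 − 68.9771 = 0.595735 u.
E_B = 0.595735 × 931.49 = 554.921 MeV
Per nucleus in joules: 554.921 MeV × 1.602e-13 J/MeV = 8.8898e-11 J
Per mole: 8.8898e-11 J × 6.022e23 mol⁻¹ = 5.3534e+13 J/mol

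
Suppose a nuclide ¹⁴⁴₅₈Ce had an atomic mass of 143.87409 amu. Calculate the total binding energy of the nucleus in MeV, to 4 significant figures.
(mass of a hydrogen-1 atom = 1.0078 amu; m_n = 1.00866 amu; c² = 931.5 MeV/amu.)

1232 MeV

Σm = 58·m(¹H) + 86·m_n = 58.4524 + 86.74476 = 145.19716 amu
Δm = 145.19716 − 143.87409 = 1.32307 amu
E_B = 1.32307 × 931.5 = 1232.44 MeV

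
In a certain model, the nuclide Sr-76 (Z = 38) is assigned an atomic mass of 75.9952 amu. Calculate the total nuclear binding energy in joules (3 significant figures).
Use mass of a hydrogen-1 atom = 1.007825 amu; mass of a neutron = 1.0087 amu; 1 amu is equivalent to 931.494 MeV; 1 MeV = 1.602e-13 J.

Σm = 38·m(¹H) + 38·m_n = 38.297350 + 38.3306 = 76.627950 amu
Δm = 76.627950 − 75.9952 = 0.632750 amu
Converting to energy: 0.632750 amu × 931.494 MeV/amu = 589.403 MeV
In joules: 589.403 MeV × 1.602e-13 J/MeV = 9.4422e-11 J

9.44e-11 J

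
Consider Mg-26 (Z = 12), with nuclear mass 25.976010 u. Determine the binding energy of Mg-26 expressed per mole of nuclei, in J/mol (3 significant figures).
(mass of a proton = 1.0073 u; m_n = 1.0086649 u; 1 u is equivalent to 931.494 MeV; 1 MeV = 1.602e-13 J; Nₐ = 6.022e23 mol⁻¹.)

2.09e+13 J/mol

Σm = 12·m_p + 14·m_n = 12.0876 + 14.1213086 = 26.2089086 u
Mass defect Δm = 26.2089086 − 25.976010 = 0.2328986 u
Converting to energy: 0.2328986 u × 931.494 MeV/u = 216.944 MeV
Per nucleus in joules: 216.944 MeV × 1.602e-13 J/MeV = 3.4754e-11 J
Per mole: 3.4754e-11 J × 6.022e23 mol⁻¹ = 2.0929e+13 J/mol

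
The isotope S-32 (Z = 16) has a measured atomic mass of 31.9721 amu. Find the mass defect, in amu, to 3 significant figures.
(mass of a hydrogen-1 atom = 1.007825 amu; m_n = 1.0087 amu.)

0.292 amu

Σm = 16·m(¹H) + 16·m_n = 16.125200 + 16.1392 = 32.264400 amu
Δm = 32.264400 − 31.9721 = 0.292300 amu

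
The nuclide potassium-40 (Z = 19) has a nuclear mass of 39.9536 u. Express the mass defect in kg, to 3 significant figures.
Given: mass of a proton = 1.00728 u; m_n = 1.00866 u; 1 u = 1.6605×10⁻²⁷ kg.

6.09e-28 kg

Total constituent mass: 19 × 1.00728 + 21 × 1.00866 = 40.32018 u
Δm = 40.32018 − 39.9536 = 0.36658 u
In SI units: 0.36658 u × 1.6605×10⁻²⁷ kg/u = 6.0871e-28 kg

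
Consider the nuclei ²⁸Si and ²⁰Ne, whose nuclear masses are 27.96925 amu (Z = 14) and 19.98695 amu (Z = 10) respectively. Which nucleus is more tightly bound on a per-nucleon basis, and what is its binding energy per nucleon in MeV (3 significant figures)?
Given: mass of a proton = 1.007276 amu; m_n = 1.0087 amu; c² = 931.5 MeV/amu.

²⁸Si; 8.46 MeV/nucleon

²⁸Si: Σm = 14(1.007276) + 14(1.0087) = 28.223664 amu; Δm = 0.254414 amu; E_B = 236.99 MeV; E_B/A = 8.464 MeV
²⁰Ne: Σm = 10(1.007276) + 10(1.0087) = 20.159760 amu; Δm = 0.172810 amu; E_B = 160.97 MeV; E_B/A = 8.049 MeV
²⁸Si has the higher binding energy per nucleon, so it is the more tightly bound nucleus.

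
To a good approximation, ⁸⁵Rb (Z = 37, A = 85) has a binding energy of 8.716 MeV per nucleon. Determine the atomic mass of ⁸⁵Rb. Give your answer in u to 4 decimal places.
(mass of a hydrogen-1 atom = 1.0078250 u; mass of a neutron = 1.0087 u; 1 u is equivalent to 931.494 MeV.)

Total binding energy = 85 × 8.716 = 740.860 MeV
Mass defect = 740.860 MeV / (931.494 MeV/u) = 0.795346 u
Constituent mass = 37(1.0078250) + 48(1.0087) = 85.7071250 u
Atomic mass = 85.7071250 − 0.795346 = 84.9117790 u ≈ 84.9118 u (to 4 decimal places)

84.9118 u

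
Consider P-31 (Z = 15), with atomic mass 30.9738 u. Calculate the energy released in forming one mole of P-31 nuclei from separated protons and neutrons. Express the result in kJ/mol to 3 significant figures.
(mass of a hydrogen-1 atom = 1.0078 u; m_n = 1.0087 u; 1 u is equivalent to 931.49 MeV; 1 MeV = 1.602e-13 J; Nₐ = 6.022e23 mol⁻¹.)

2.54e+10 kJ/mol

With 15 protons and 16 neutrons (A = 31):
Mass of separated nucleons = 15(1.0078) + 16(1.0087) = 15.1170 + 16.1392 = 31.2562 u
Δm = 31.2562 − 30.9738 = 0.2824 u
E_B = 0.2824 × 931.49 = 263.053 MeV
Per nucleus in joules: 263.053 MeV × 1.602e-13 J/MeV = 4.2141e-11 J
Per mole: 4.2141e-11 J × 6.022e23 mol⁻¹ = 2.5377e+13 J/mol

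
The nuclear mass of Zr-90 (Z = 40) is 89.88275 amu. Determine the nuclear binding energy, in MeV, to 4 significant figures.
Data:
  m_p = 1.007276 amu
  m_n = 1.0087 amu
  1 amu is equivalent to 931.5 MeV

785.5 MeV

Σm = 40·m_p + 50·m_n = 40.291040 + 50.4350 = 90.726040 amu
Mass defect Δm = 90.726040 − 89.88275 = 0.843290 amu
Binding energy = Δm·c² = 0.843290 × 931.5 MeV/amu = 785.525 MeV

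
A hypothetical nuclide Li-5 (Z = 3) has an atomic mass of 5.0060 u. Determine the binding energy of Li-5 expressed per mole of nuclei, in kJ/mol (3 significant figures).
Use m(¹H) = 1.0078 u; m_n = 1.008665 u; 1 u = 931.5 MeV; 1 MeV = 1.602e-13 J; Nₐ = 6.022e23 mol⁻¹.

Total constituent mass: 3 × 1.0078 + 2 × 1.008665 = 5.040730 u
Mass defect Δm = 5.040730 − 5.0060 = 0.034730 u
Converting to energy: 0.034730 u × 931.5 MeV/u = 32.3510 MeV
Per nucleus in joules: 32.3510 MeV × 1.602e-13 J/MeV = 5.1826e-12 J
Per mole: 5.1826e-12 J × 6.022e23 mol⁻¹ = 3.1210e+12 J/mol

3.12e+09 kJ/mol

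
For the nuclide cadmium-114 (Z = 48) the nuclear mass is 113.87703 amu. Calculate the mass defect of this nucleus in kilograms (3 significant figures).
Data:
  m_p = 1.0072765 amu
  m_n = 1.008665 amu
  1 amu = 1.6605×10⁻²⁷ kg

1.73e-27 kg

Σm = 48·m_p + 66·m_n = 48.3492720 + 66.571890 = 114.9211620 amu
The mass defect is 114.9211620 − 113.87703 = 1.0441320 amu.
In SI units: 1.0441320 amu × 1.6605×10⁻²⁷ kg/amu = 1.7338e-27 kg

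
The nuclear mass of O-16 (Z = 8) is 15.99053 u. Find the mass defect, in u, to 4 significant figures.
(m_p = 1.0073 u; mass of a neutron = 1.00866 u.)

0.1372 u

Z = 8, so N = A − Z = 16 − 8 = 8.
Mass of separated nucleons = 8(1.0073) + 8(1.00866) = 8.0584 + 8.06928 = 16.12768 u
Δm = 16.12768 − 15.99053 = 0.13715 u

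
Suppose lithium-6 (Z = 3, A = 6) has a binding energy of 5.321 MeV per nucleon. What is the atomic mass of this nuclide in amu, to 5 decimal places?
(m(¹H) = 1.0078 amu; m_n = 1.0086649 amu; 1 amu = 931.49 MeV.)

6.01512 amu

Total binding energy = 6 × 5.321 = 31.926 MeV
Mass defect = 31.926 MeV / (931.49 MeV/amu) = 0.0342741 amu
Constituent mass = 3(1.0078) + 3(1.0086649) = 6.0493947 amu
Atomic mass = 6.0493947 − 0.0342741 = 6.0151206 amu ≈ 6.01512 amu (to 5 decimal places)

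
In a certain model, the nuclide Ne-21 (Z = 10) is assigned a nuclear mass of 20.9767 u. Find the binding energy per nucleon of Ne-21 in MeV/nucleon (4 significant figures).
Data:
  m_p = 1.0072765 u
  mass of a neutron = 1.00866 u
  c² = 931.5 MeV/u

Z = 10, so N = A − Z = 21 − 10 = 11.
Mass of separated nucleons = 10(1.0072765) + 11(1.00866) = 10.0727650 + 11.09526 = 21.1680250 u
The mass defect is 21.1680250 − 20.9767 = 0.1913250 u.
Binding energy = Δm·c² = 0.1913250 × 931.5 MeV/u = 178.219 MeV
BE/A = 178.219 MeV / 21 = 8.487 MeV/nucleon

8.487 MeV/nucleon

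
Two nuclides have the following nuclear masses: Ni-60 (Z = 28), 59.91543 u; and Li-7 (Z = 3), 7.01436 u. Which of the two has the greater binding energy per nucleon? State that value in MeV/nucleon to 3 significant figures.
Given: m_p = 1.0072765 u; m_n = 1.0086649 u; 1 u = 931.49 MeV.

Ni-60; 8.78 MeV/nucleon

Ni-60: Σm = 28(1.0072765) + 32(1.0086649) = 60.4810188 u; Δm = 0.5655888 u; E_B = 526.84 MeV; E_B/A = 8.781 MeV
Li-7: Σm = 3(1.0072765) + 4(1.0086649) = 7.0564891 u; Δm = 0.0421291 u; E_B = 39.243 MeV; E_B/A = 5.606 MeV
Ni-60 has the higher binding energy per nucleon, so it is the more tightly bound nucleus.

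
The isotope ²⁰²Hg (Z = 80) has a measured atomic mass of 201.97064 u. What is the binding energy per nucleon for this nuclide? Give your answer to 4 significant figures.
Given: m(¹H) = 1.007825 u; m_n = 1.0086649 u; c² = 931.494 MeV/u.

7.897 MeV/nucleon

With 80 protons and 122 neutrons (A = 202):
Total constituent mass: 80 × 1.007825 + 122 × 1.0086649 = 203.6831178 u
Δm = 203.6831178 − 201.97064 = 1.7124778 u
Converting to energy: 1.7124778 u × 931.494 MeV/u = 1595.16 MeV
Dividing by A = 202 gives 7.897 MeV per nucleon.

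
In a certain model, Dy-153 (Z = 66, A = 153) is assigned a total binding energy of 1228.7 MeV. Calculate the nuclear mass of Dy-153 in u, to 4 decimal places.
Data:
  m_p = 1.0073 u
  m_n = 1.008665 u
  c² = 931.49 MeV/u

Mass defect = 1228.7 MeV / (931.49 MeV/u) = 1.319069 u
Constituent mass = 66(1.0073) + 87(1.008665) = 154.235655 u
Nuclear mass = 154.235655 − 1.319069 = 152.916586 u ≈ 152.9166 u (to 4 decimal places)

152.9166 u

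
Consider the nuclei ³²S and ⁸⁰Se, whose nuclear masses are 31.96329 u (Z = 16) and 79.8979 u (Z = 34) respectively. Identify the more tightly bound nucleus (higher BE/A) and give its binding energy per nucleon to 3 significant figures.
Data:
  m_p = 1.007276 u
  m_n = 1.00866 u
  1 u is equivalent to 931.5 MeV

⁸⁰Se; 8.71 MeV/nucleon

³²S: Σm = 16(1.007276) + 16(1.00866) = 32.254976 u; Δm = 0.291686 u; E_B = 271.71 MeV; E_B/A = 8.491 MeV
⁸⁰Se: Σm = 34(1.007276) + 46(1.00866) = 80.645744 u; Δm = 0.747844 u; E_B = 696.62 MeV; E_B/A = 8.708 MeV
⁸⁰Se has the higher binding energy per nucleon, so it is the more tightly bound nucleus.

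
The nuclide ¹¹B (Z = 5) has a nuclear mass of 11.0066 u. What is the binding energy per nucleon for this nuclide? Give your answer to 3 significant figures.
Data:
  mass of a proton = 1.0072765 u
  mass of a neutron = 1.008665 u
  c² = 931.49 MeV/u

6.92 MeV/nucleon

The nucleus contains 5 protons and 11 − 5 = 6 neutrons.
Mass of separated nucleons = 5(1.0072765) + 6(1.008665) = 5.0363825 + 6.051990 = 11.0883725 u
The mass defect is 11.0883725 − 11.0066 = 0.0817725 u.
Converting to energy: 0.0817725 u × 931.49 MeV/u = 76.1703 MeV
Dividing by A = 11 gives 6.9246 MeV per nucleon.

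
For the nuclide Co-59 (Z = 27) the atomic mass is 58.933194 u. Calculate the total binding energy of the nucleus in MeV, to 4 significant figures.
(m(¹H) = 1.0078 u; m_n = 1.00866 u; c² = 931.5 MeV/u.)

With 27 protons and 32 neutrons (A = 59):
Total constituent mass: 27 × 1.0078 + 32 × 1.00866 = 59.48772 u
The mass defect is 59.48772 − 58.933194 = 0.554526 u.
Converting to energy: 0.554526 u × 931.5 MeV/u = 516.541 MeV

516.5 MeV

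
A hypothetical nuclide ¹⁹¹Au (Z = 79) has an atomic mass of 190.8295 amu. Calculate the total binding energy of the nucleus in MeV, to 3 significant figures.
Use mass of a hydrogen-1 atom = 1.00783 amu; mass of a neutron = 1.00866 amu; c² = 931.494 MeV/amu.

1640 MeV

Total constituent mass: 79 × 1.00783 + 112 × 1.00866 = 192.58849 amu
Δm = 192.58849 − 190.8295 = 1.75899 amu
Binding energy = Δm·c² = 1.75899 × 931.494 MeV/amu = 1638.49 MeV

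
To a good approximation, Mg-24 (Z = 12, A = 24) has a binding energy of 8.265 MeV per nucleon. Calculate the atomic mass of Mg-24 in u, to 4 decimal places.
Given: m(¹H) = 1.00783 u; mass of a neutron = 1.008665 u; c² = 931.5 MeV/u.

23.9850 u

Total binding energy = 24 × 8.265 = 198.360 MeV
Mass defect = 198.360 MeV / (931.5 MeV/u) = 0.212947 u
Constituent mass = 12(1.00783) + 12(1.008665) = 24.197940 u
Atomic mass = 24.197940 − 0.212947 = 23.984993 u ≈ 23.9850 u (to 4 decimal places)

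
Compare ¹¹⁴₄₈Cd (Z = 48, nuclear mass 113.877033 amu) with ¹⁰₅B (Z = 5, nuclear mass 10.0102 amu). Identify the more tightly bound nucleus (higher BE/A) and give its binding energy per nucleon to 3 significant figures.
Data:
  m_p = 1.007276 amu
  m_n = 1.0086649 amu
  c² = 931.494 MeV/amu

¹¹⁴₄₈Cd; 8.53 MeV/nucleon

¹¹⁴₄₈Cd: Σm = 48(1.007276) + 66(1.0086649) = 114.9211314 amu; Δm = 1.0440984 amu; E_B = 972.57 MeV; E_B/A = 8.531 MeV
¹⁰₅B: Σm = 5(1.007276) + 5(1.0086649) = 10.0797045 amu; Δm = 0.0695045 amu; E_B = 64.743 MeV; E_B/A = 6.474 MeV
¹¹⁴₄₈Cd has the higher binding energy per nucleon, so it is the more tightly bound nucleus.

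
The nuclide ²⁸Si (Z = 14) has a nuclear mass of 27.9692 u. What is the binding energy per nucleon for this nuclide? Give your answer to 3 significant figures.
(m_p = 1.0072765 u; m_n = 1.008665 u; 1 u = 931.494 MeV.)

Z = 14, so N = A − Z = 28 − 14 = 14.
Mass of separated nucleons = 14(1.0072765) + 14(1.008665) = 14.1018710 + 14.121310 = 28.2231810 u
Δm = 28.2231810 − 27.9692 = 0.2539810 u
Binding energy = Δm·c² = 0.2539810 × 931.494 MeV/u = 236.582 MeV
Per nucleon: 236.582 / 28 = 8.449 MeV

8.45 MeV/nucleon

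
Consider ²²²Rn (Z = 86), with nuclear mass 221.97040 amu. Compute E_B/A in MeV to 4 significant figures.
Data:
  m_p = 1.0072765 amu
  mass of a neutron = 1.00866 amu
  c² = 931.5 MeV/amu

7.692 MeV/nucleon

Z = 86, so N = A − Z = 222 − 86 = 136.
Σm = 86·m_p + 136·m_n = 86.6257790 + 137.17776 = 223.8035390 amu
Mass defect Δm = 223.8035390 − 221.97040 = 1.8331390 amu
Binding energy = Δm·c² = 1.8331390 × 931.5 MeV/amu = 1707.57 MeV
Dividing by A = 222 gives 7.692 MeV per nucleon.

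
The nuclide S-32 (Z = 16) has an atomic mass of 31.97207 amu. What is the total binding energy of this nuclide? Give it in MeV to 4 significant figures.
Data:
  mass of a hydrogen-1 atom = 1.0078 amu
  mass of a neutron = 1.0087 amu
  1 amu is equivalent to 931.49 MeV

Σm = 16·m(¹H) + 16·m_n = 16.1248 + 16.1392 = 32.2640 amu
Δm = 32.2640 − 31.97207 = 0.29193 amu
Converting to energy: 0.29193 amu × 931.49 MeV/amu = 271.930 MeV

271.9 MeV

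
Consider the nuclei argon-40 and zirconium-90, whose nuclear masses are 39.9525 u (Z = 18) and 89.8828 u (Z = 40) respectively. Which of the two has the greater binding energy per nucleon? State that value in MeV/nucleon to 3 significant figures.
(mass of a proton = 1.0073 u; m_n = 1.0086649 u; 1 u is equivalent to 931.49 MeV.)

zirconium-90; 8.72 MeV/nucleon

argon-40: Σm = 18(1.0073) + 22(1.0086649) = 40.3220278 u; Δm = 0.3695278 u; E_B = 344.21 MeV; E_B/A = 8.605 MeV
zirconium-90: Σm = 40(1.0073) + 50(1.0086649) = 90.7252450 u; Δm = 0.8424450 u; E_B = 784.73 MeV; E_B/A = 8.719 MeV
zirconium-90 has the higher binding energy per nucleon, so it is the more tightly bound nucleus.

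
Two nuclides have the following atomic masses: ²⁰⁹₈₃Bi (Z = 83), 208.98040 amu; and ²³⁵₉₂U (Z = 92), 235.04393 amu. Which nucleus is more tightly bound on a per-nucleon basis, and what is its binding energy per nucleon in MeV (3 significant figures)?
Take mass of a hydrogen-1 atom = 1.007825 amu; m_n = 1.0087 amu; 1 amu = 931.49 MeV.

²⁰⁹₈₃Bi: Σm = 83(1.007825) + 126(1.0087) = 210.745675 amu; Δm = 1.765275 amu; E_B = 1644.34 MeV; E_B/A = 7.868 MeV
²³⁵₉₂U: Σm = 92(1.007825) + 143(1.0087) = 236.964000 amu; Δm = 1.920070 amu; E_B = 1788.5 MeV; E_B/A = 7.611 MeV
²⁰⁹₈₃Bi has the higher binding energy per nucleon, so it is the more tightly bound nucleus.

²⁰⁹₈₃Bi; 7.87 MeV/nucleon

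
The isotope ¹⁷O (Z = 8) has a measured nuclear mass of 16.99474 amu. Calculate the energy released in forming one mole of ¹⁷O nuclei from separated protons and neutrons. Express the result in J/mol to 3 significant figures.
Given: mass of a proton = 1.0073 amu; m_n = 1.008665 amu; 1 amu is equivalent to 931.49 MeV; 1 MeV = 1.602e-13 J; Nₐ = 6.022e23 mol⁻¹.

Σm = 8·m_p + 9·m_n = 8.0584 + 9.077985 = 17.136385 amu
The mass defect is 17.136385 − 16.99474 = 0.141645 amu.
E_B = 0.141645 × 931.49 = 131.941 MeV
Per nucleus in joules: 131.941 MeV × 1.602e-13 J/MeV = 2.1137e-11 J
Per mole: 2.1137e-11 J × 6.022e23 mol⁻¹ = 1.2729e+13 J/mol

1.27e+13 J/mol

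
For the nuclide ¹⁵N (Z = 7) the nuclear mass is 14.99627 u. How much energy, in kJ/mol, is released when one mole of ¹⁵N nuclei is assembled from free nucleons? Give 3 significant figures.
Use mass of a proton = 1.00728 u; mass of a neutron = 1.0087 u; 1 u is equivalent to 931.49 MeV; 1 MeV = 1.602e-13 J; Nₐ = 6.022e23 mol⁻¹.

Mass of separated nucleons = 7(1.00728) + 8(1.0087) = 7.05096 + 8.0696 = 15.12056 u
The mass defect is 15.12056 − 14.99627 = 0.12429 u.
E_B = 0.12429 × 931.49 = 115.775 MeV
Per nucleus in joules: 115.775 MeV × 1.602e-13 J/MeV = 1.8547e-11 J
Per mole: 1.8547e-11 J × 6.022e23 mol⁻¹ = 1.1169e+13 J/mol

1.12e+10 kJ/mol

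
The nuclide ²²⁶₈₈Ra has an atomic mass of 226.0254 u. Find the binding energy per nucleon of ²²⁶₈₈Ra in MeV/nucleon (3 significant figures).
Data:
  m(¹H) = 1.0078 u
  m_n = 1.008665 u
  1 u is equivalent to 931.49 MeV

7.65 MeV/nucleon

Σm = 88·m(¹H) + 138·m_n = 88.6864 + 139.195770 = 227.882170 u
Δm = 227.882170 − 226.0254 = 1.856770 u
E_B = 1.856770 × 931.49 = 1729.56 MeV
Dividing by A = 226 gives 7.653 MeV per nucleon.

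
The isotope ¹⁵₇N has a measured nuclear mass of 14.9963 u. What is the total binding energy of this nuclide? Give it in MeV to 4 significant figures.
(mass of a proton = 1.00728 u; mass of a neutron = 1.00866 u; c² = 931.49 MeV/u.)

115.4 MeV

Z = 7, so N = A − Z = 15 − 7 = 8.
Mass of separated nucleons = 7(1.00728) + 8(1.00866) = 7.05096 + 8.06928 = 15.12024 u
Δm = 15.12024 − 14.9963 = 0.12394 u
E_B = 0.12394 × 931.49 = 115.449 MeV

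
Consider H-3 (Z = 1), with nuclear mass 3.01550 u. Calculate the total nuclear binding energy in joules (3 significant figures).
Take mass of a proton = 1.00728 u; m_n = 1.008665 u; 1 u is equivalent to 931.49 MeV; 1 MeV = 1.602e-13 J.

With 1 protons and 2 neutrons (A = 3):
Mass of separated nucleons = 1(1.00728) + 2(1.008665) = 1.00728 + 2.017330 = 3.024610 u
Δm = 3.024610 − 3.01550 = 0.009110 u
E_B = 0.009110 × 931.49 = 8.48587 MeV
In joules: 8.48587 MeV × 1.602e-13 J/MeV = 1.3594e-12 J

1.36e-12 J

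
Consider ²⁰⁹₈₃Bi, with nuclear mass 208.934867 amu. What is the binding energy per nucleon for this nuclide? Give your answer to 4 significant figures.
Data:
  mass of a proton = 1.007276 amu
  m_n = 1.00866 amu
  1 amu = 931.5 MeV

Total constituent mass: 83 × 1.007276 + 126 × 1.00866 = 210.695068 amu
Mass defect Δm = 210.695068 − 208.934867 = 1.760201 amu
Converting to energy: 1.760201 amu × 931.5 MeV/amu = 1639.63 MeV
BE/A = 1639.63 MeV / 209 = 7.845 MeV/nucleon

7.845 MeV/nucleon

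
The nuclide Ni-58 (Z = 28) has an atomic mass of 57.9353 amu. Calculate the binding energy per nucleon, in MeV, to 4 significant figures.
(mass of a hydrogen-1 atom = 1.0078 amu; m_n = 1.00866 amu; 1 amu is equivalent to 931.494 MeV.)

Σm = 28·m(¹H) + 30·m_n = 28.2184 + 30.25980 = 58.47820 amu
The mass defect is 58.47820 − 57.9353 = 0.54290 amu.
Converting to energy: 0.54290 amu × 931.494 MeV/amu = 505.708 MeV
BE/A = 505.708 MeV / 58 = 8.719 MeV/nucleon

8.719 MeV/nucleon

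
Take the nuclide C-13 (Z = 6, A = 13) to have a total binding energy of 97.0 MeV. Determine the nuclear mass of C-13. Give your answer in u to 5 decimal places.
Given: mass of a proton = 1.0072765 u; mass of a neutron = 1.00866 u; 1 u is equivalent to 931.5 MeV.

Mass defect = 97.0 MeV / (931.5 MeV/u) = 0.1041331 u
Constituent mass = 6(1.0072765) + 7(1.00866) = 13.1042790 u
Nuclear mass = 13.1042790 − 0.1041331 = 13.0001459 u ≈ 13.00015 u (to 5 decimal places)

13.00015 u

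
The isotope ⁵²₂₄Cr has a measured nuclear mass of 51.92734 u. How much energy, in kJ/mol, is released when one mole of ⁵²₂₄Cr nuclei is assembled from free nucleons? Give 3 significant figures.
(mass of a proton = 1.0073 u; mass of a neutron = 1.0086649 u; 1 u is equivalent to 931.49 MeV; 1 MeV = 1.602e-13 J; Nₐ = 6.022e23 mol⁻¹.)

Mass of separated nucleons = 24(1.0073) + 28(1.0086649) = 24.1752 + 28.2426172 = 52.4178172 u
The mass defect is 52.4178172 − 51.92734 = 0.4904772 u.
Converting to energy: 0.4904772 u × 931.49 MeV/u = 456.875 MeV
Per nucleus in joules: 456.875 MeV × 1.602e-13 J/MeV = 7.3191e-11 J
Per mole: 7.3191e-11 J × 6.022e23 mol⁻¹ = 4.4076e+13 J/mol

4.41e+10 kJ/mol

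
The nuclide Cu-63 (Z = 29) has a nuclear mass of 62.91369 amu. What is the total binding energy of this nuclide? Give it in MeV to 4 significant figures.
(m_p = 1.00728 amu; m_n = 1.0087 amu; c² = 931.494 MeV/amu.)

Z = 29, so N = A − Z = 63 − 29 = 34.
Total constituent mass: 29 × 1.00728 + 34 × 1.0087 = 63.50692 amu
Mass defect Δm = 63.50692 − 62.91369 = 0.59323 amu
Binding energy = Δm·c² = 0.59323 × 931.494 MeV/amu = 552.590 MeV

552.6 MeV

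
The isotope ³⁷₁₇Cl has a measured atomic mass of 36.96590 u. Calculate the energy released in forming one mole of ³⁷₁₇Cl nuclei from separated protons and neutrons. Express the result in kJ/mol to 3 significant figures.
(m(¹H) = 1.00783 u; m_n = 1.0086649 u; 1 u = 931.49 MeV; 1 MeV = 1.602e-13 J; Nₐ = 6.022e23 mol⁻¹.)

3.06e+10 kJ/mol

Mass of separated nucleons = 17(1.00783) + 20(1.0086649) = 17.13311 + 20.1732980 = 37.3064080 u
Δm = 37.3064080 − 36.96590 = 0.3405080 u
Converting to energy: 0.3405080 u × 931.49 MeV/u = 317.180 MeV
Per nucleus in joules: 317.180 MeV × 1.602e-13 J/MeV = 5.0812e-11 J
Per mole: 5.0812e-11 J × 6.022e23 mol⁻¹ = 3.0599e+13 J/mol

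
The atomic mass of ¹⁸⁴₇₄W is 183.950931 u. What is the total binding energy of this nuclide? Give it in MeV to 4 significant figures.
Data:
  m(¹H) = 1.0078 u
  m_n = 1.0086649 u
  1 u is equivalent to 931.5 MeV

1471 MeV

The nucleus contains 74 protons and 184 − 74 = 110 neutrons.
Mass of separated nucleons = 74(1.0078) + 110(1.0086649) = 74.5772 + 110.9531390 = 185.5303390 u
The mass defect is 185.5303390 − 183.950931 = 1.5794080 u.
Binding energy = Δm·c² = 1.5794080 × 931.5 MeV/u = 1471.22 MeV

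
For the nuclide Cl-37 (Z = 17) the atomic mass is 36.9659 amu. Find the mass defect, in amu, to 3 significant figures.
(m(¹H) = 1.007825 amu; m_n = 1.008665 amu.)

With 17 protons and 20 neutrons (A = 37):
Total constituent mass: 17 × 1.007825 + 20 × 1.008665 = 37.306325 amu
The mass defect is 37.306325 − 36.9659 = 0.340425 amu.

0.340 amu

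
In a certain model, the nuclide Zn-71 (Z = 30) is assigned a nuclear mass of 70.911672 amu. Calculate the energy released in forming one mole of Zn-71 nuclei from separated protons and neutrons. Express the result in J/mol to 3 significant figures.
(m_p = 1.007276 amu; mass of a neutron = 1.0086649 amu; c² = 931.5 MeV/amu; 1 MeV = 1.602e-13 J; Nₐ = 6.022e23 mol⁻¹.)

With 30 protons and 41 neutrons (A = 71):
Mass of separated nucleons = 30(1.007276) + 41(1.0086649) = 30.218280 + 41.3552609 = 71.5735409 amu
The mass defect is 71.5735409 − 70.911672 = 0.6618689 amu.
Binding energy = Δm·c² = 0.6618689 × 931.5 MeV/amu = 616.531 MeV
Per nucleus in joules: 616.531 MeV × 1.602e-13 J/MeV = 9.8768e-11 J
Per mole: 9.8768e-11 J × 6.022e23 mol⁻¹ = 5.9478e+13 J/mol

5.95e+13 J/mol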